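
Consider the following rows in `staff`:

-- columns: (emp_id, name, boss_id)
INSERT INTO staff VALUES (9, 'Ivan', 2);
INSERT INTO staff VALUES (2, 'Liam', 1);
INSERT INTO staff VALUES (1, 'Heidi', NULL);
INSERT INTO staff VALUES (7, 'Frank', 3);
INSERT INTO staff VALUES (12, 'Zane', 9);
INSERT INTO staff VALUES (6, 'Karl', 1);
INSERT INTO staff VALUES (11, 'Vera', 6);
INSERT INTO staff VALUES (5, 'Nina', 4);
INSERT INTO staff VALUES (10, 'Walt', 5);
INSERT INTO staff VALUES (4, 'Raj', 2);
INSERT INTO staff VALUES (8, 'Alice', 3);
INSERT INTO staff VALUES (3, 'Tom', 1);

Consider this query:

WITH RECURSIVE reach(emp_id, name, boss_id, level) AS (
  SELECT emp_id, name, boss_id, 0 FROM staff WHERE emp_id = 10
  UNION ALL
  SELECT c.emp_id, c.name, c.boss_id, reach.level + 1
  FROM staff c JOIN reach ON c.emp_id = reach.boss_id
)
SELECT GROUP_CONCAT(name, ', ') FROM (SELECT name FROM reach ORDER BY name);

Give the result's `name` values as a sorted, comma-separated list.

Heidi, Liam, Nina, Raj, Walt

Base: emp_id=10 (Walt), boss_id=5, level 0.
Iteration 1: join on emp_id=5 -> Nina (id 5, boss_id=4, level 1).
Iteration 2: join on emp_id=4 -> Raj (id 4, boss_id=2, level 2).
Iteration 3: join on emp_id=2 -> Liam (id 2, boss_id=1, level 3).
Iteration 4: join on emp_id=1 -> Heidi (id 1, boss_id=NULL, level 4).
Iteration 5: boss_id is NULL; no match; recursion stops.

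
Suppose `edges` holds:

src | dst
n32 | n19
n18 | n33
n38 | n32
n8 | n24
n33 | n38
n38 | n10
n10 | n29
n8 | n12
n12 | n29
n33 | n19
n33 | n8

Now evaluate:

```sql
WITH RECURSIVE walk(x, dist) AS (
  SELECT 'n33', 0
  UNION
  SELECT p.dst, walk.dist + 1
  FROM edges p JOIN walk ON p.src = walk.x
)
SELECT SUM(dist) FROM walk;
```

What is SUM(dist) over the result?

17

Base: (n33, dist=0).
Iteration 1: edges from {n33} -> (n19, dist=1), (n38, dist=1), (n8, dist=1).
Iteration 2: edges from {n19,n38,n8} -> (n10, dist=2), (n12, dist=2), (n24, dist=2), (n32, dist=2).
Iteration 3: edges from {n10,n12,n24,n32} -> (n19, dist=3), (n29, dist=3). [UNION drops 1 duplicate row(s)]
Iteration 4: no outgoing edges from {n19,n29}; recursion stops.
SUM(dist) = 0 + 1 + 1 + 1 + 2 + 2 + 2 + 2 + 3 + 3 = 17.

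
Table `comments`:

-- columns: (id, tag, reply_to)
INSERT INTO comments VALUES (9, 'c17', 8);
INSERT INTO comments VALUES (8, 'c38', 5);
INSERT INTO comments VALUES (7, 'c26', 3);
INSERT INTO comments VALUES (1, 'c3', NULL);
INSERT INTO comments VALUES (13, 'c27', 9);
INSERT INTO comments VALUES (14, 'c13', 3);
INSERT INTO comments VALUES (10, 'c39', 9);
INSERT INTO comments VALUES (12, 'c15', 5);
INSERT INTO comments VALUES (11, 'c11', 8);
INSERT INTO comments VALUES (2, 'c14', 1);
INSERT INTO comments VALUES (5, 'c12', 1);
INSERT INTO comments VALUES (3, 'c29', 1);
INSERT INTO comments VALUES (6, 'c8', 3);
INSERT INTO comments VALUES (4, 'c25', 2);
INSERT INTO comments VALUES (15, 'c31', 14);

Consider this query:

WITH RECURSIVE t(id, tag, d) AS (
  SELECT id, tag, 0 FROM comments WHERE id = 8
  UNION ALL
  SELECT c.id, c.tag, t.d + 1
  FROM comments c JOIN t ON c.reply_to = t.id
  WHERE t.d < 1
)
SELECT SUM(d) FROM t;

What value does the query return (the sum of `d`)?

Base: id=8 (c38) at d 0.
Iteration 1: rows with reply_to in {8} -> c17 (id 9, d 1), c11 (id 11, d 1).
Iteration 2: d < 1 fails for all current rows; recursion stops.
SUM(d) = 0 + 1 + 1 = 2.

2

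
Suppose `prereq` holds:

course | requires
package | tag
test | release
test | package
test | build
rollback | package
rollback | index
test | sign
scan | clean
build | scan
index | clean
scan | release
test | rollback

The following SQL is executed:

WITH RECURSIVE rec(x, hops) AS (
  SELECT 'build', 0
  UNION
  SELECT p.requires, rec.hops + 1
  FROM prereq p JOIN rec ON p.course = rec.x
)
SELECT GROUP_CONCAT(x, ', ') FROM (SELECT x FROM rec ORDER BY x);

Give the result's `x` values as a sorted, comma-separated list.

build, clean, release, scan

Base: (build, hops=0).
Iteration 1: edges from {build} -> (scan, hops=1).
Iteration 2: edges from {scan} -> (clean, hops=2), (release, hops=2).
Iteration 3: no outgoing edges from {clean,release}; recursion stops.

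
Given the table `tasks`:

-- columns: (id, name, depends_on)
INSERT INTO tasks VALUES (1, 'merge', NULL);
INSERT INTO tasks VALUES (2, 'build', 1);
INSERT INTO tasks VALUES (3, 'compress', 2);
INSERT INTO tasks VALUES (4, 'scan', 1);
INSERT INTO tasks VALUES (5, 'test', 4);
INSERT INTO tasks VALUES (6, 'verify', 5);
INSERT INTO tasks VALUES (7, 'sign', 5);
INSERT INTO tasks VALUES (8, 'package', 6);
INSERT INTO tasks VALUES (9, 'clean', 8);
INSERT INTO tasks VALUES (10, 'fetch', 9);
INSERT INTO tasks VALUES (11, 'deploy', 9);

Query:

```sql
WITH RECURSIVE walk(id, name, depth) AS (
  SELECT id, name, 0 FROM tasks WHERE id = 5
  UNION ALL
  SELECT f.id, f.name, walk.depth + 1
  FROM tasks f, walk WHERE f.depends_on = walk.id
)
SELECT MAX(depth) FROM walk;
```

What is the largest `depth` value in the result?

Base: id=5 (test) at depth 0.
Iteration 1: rows with depends_on in {5} -> verify (id 6, depth 1), sign (id 7, depth 1).
Iteration 2: rows with depends_on in {6,7} -> package (id 8, depth 2).
Iteration 3: rows with depends_on in {8} -> clean (id 9, depth 3).
Iteration 4: rows with depends_on in {9} -> fetch (id 10, depth 4), deploy (id 11, depth 4).
Iteration 5: no rows with depends_on in {10,11}; recursion stops.
depth values: 0, 1, 1, 2, 3, 4, 4; the maximum is 4.

4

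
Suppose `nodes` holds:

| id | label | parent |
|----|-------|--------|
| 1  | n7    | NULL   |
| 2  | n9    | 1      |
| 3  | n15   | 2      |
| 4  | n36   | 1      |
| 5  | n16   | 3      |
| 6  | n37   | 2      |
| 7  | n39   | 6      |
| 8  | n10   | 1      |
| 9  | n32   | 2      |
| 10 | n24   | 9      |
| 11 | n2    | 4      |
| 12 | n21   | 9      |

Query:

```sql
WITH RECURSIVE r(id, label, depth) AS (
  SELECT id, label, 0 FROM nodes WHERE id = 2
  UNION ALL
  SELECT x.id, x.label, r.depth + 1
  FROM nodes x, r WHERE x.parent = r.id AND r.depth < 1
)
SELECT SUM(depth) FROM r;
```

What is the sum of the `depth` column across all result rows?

3

Base: id=2 (n9) at depth 0.
Iteration 1: rows with parent in {2} -> n15 (id 3, depth 1), n37 (id 6, depth 1), n32 (id 9, depth 1).
Iteration 2: depth < 1 fails for all current rows; recursion stops.
SUM(depth) = 0 + 1 + 1 + 1 = 3.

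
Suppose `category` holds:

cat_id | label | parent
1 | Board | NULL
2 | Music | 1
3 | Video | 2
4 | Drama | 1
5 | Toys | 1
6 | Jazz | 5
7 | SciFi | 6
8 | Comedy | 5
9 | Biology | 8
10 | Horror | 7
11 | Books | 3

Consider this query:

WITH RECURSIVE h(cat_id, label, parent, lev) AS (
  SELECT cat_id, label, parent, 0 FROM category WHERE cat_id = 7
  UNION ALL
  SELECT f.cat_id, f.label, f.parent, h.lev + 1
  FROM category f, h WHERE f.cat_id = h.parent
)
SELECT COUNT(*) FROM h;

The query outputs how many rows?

Base: cat_id=7 (SciFi), parent=6, lev 0.
Iteration 1: join on cat_id=6 -> Jazz (id 6, parent=5, lev 1).
Iteration 2: join on cat_id=5 -> Toys (id 5, parent=1, lev 2).
Iteration 3: join on cat_id=1 -> Board (id 1, parent=NULL, lev 3).
Iteration 4: parent is NULL; no match; recursion stops.
Total rows emitted: 4.

4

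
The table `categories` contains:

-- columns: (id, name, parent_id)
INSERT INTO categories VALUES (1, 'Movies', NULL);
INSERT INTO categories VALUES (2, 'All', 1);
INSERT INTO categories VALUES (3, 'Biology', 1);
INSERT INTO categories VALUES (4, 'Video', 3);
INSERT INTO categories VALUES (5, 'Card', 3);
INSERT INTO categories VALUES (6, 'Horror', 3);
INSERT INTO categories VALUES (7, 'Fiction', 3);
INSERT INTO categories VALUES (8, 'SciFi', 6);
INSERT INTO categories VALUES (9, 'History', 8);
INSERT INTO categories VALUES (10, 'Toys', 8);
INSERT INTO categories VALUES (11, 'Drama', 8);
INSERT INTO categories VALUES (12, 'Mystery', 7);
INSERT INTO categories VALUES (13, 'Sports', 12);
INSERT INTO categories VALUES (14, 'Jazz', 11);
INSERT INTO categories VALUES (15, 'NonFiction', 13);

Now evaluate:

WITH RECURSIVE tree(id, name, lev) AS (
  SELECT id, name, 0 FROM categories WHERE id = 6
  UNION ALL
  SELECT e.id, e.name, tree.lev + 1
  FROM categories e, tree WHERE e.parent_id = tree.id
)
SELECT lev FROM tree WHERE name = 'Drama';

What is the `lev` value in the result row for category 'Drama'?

Base: id=6 (Horror) at lev 0.
Iteration 1: rows with parent_id in {6} -> SciFi (id 8, lev 1).
Iteration 2: rows with parent_id in {8} -> History (id 9, lev 2), Toys (id 10, lev 2), Drama (id 11, lev 2).
Iteration 3: rows with parent_id in {9,10,11} -> Jazz (id 14, lev 3).
Iteration 4: no rows with parent_id in {14}; recursion stops.

2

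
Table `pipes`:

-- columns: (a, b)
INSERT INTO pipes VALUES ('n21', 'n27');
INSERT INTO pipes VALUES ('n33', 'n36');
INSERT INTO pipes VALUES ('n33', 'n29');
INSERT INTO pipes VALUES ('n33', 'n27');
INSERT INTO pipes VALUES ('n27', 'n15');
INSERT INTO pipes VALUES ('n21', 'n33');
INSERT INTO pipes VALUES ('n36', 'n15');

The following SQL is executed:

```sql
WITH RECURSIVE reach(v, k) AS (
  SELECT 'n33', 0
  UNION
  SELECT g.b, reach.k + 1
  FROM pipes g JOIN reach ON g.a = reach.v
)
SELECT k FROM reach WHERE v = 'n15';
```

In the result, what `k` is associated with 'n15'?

2

Base: (n33, k=0).
Iteration 1: edges from {n33} -> (n27, k=1), (n29, k=1), (n36, k=1).
Iteration 2: edges from {n27,n29,n36} -> (n15, k=2). [UNION drops 1 duplicate row(s)]
Iteration 3: no outgoing edges from {n15}; recursion stops.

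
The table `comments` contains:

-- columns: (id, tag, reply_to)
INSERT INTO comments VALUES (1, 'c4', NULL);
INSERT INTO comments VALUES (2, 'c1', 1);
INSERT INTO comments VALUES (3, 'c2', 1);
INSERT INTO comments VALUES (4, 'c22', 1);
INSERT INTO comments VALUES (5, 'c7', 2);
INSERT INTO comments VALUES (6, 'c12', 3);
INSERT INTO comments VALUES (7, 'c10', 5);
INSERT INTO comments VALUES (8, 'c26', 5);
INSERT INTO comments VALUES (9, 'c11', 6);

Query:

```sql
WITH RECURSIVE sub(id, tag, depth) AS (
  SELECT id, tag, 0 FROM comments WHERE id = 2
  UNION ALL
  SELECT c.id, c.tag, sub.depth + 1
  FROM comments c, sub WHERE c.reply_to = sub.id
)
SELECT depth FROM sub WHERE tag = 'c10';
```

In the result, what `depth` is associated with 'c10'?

2

Base: id=2 (c1) at depth 0.
Iteration 1: rows with reply_to in {2} -> c7 (id 5, depth 1).
Iteration 2: rows with reply_to in {5} -> c10 (id 7, depth 2), c26 (id 8, depth 2).
Iteration 3: no rows with reply_to in {7,8}; recursion stops.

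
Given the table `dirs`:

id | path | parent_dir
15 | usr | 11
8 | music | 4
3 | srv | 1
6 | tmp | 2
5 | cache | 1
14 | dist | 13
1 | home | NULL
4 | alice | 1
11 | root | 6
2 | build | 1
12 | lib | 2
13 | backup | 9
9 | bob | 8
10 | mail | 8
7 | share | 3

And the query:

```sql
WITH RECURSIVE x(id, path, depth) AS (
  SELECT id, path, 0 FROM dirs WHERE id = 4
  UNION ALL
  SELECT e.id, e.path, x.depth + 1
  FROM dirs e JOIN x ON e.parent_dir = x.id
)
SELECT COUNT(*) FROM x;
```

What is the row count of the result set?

6

Base: id=4 (alice) at depth 0.
Iteration 1: rows with parent_dir in {4} -> music (id 8, depth 1).
Iteration 2: rows with parent_dir in {8} -> bob (id 9, depth 2), mail (id 10, depth 2).
Iteration 3: rows with parent_dir in {9,10} -> backup (id 13, depth 3).
Iteration 4: rows with parent_dir in {13} -> dist (id 14, depth 4).
Iteration 5: no rows with parent_dir in {14}; recursion stops.
Total rows emitted: 6.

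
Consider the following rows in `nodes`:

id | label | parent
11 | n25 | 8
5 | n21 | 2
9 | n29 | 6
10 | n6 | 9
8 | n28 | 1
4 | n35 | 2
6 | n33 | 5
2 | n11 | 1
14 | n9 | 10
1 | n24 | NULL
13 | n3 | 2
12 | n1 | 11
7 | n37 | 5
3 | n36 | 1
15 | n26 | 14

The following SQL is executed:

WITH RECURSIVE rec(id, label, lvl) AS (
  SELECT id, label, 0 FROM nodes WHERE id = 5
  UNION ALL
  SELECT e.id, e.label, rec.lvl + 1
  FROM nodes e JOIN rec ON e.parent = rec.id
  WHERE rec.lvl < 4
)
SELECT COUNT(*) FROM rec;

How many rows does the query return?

6

Base: id=5 (n21) at lvl 0.
Iteration 1: rows with parent in {5} -> n33 (id 6, lvl 1), n37 (id 7, lvl 1).
Iteration 2: rows with parent in {6,7} -> n29 (id 9, lvl 2).
Iteration 3: rows with parent in {9} -> n6 (id 10, lvl 3).
Iteration 4: rows with parent in {10} -> n9 (id 14, lvl 4).
Iteration 5: lvl < 4 fails for all current rows; recursion stops.
Total rows emitted: 6.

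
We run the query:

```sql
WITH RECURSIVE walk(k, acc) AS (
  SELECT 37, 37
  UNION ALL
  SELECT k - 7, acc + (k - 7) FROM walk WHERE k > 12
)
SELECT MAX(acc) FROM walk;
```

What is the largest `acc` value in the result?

115

Base: k=37, acc=37.
Iteration 1: 37 > 12 holds -> k = 37 - 7 = 30, acc = 37 + 30 = 67.
Iteration 2: 30 > 12 holds -> k = 30 - 7 = 23, acc = 67 + 23 = 90.
Iteration 3: 23 > 12 holds -> k = 23 - 7 = 16, acc = 90 + 16 = 106.
Iteration 4: 16 > 12 holds -> k = 16 - 7 = 9, acc = 106 + 9 = 115.
Iteration 5: 9 > 12 fails; recursion stops.
acc values: 37, 67, 90, 106, 115; the maximum is 115.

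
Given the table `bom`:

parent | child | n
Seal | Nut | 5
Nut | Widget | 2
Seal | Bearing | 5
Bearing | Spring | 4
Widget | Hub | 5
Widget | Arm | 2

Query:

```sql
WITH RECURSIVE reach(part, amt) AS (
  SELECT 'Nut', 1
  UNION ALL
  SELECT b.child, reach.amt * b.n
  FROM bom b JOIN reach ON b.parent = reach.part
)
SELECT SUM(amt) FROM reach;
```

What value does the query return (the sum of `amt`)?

Base: (Nut, amt=1).
Iteration 1: components of {Nut} -> Widget = 1*2 = 2.
Iteration 2: components of {Widget} -> Arm = 2*2 = 4, Hub = 2*5 = 10.
Iteration 3: no further components; recursion stops.
SUM(amt) = 1 + 2 + 10 + 4 = 17.

17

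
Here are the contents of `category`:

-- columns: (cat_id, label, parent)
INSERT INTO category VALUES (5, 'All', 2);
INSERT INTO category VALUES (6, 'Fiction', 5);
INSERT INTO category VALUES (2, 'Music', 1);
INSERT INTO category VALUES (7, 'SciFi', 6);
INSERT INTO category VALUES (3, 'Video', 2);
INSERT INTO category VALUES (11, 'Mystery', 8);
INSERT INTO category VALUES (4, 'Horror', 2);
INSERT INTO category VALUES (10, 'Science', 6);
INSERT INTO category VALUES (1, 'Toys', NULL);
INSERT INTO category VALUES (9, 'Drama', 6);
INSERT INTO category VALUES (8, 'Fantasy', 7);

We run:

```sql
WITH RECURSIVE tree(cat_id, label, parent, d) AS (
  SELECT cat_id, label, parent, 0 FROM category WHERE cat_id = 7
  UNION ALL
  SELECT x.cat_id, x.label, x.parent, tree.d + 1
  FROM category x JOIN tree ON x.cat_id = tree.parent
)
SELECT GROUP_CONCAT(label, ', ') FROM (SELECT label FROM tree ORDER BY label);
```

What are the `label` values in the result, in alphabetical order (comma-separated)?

All, Fiction, Music, SciFi, Toys

Base: cat_id=7 (SciFi), parent=6, d 0.
Iteration 1: join on cat_id=6 -> Fiction (id 6, parent=5, d 1).
Iteration 2: join on cat_id=5 -> All (id 5, parent=2, d 2).
Iteration 3: join on cat_id=2 -> Music (id 2, parent=1, d 3).
Iteration 4: join on cat_id=1 -> Toys (id 1, parent=NULL, d 4).
Iteration 5: parent is NULL; no match; recursion stops.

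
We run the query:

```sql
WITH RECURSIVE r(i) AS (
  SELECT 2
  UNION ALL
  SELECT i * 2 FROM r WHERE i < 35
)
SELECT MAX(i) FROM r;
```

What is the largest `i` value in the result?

64

Base: i=2.
Iteration 1: 2 < 35 holds -> i = 2 * 2 = 4.
Iteration 2: 4 < 35 holds -> i = 4 * 2 = 8.
Iteration 3: 8 < 35 holds -> i = 8 * 2 = 16.
Iteration 4: 16 < 35 holds -> i = 16 * 2 = 32.
Iteration 5: 32 < 35 holds -> i = 32 * 2 = 64.
Iteration 6: 64 < 35 fails; recursion stops.
i values: 2, 4, 8, 16, 32, 64; the maximum is 64.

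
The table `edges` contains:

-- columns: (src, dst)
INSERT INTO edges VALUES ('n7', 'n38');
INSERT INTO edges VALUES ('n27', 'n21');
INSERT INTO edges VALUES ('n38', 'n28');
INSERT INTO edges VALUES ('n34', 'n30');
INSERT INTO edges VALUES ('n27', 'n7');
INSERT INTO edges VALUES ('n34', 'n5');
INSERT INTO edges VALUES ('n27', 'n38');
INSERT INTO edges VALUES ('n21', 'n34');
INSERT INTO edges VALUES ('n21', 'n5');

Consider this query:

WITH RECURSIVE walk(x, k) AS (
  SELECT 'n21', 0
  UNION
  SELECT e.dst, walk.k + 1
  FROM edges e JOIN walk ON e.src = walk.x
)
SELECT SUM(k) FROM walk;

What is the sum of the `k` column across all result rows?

6

Base: (n21, k=0).
Iteration 1: edges from {n21} -> (n34, k=1), (n5, k=1).
Iteration 2: edges from {n34,n5} -> (n30, k=2), (n5, k=2).
Iteration 3: no outgoing edges from {n30,n5}; recursion stops.
SUM(k) = 0 + 1 + 1 + 2 + 2 = 6.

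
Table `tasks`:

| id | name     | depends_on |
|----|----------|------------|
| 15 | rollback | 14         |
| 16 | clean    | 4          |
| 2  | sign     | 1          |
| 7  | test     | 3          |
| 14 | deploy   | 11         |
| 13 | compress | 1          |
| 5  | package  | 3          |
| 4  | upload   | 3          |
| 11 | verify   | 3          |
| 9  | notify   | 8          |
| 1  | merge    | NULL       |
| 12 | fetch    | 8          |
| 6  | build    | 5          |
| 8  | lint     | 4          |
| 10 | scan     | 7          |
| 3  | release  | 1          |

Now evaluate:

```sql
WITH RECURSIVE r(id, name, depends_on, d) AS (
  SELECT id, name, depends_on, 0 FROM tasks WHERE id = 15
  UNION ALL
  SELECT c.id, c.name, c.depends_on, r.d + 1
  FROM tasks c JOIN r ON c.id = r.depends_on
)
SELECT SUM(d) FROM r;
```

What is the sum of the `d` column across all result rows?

10

Base: id=15 (rollback), depends_on=14, d 0.
Iteration 1: join on id=14 -> deploy (id 14, depends_on=11, d 1).
Iteration 2: join on id=11 -> verify (id 11, depends_on=3, d 2).
Iteration 3: join on id=3 -> release (id 3, depends_on=1, d 3).
Iteration 4: join on id=1 -> merge (id 1, depends_on=NULL, d 4).
Iteration 5: depends_on is NULL; no match; recursion stops.
SUM(d) = 0 + 1 + 2 + 3 + 4 = 10.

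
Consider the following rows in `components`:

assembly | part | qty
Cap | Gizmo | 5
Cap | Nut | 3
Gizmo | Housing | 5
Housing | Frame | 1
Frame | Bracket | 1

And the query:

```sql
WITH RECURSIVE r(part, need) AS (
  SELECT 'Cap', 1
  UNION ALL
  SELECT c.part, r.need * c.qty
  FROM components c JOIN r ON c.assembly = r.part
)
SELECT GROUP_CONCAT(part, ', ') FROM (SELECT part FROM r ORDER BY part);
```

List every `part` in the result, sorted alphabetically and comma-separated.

Base: (Cap, need=1).
Iteration 1: components of {Cap} -> Gizmo = 1*5 = 5, Nut = 1*3 = 3.
Iteration 2: components of {Gizmo,Nut} -> Housing = 5*5 = 25.
Iteration 3: components of {Housing} -> Frame = 25*1 = 25.
Iteration 4: components of {Frame} -> Bracket = 25*1 = 25.
Iteration 5: no further components; recursion stops.

Bracket, Cap, Frame, Gizmo, Housing, Nut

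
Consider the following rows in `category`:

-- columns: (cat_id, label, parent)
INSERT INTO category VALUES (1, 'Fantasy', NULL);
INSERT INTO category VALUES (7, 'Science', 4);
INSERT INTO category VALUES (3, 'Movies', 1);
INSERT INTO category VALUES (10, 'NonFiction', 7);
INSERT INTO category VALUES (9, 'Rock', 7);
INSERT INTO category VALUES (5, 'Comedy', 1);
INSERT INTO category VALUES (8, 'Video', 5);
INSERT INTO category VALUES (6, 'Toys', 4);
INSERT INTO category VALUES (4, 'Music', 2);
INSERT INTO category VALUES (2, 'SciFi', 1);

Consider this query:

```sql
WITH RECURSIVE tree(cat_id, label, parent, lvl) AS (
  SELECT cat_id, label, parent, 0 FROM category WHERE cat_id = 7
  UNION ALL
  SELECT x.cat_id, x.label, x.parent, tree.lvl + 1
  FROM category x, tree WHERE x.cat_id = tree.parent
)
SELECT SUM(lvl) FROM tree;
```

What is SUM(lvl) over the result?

Base: cat_id=7 (Science), parent=4, lvl 0.
Iteration 1: join on cat_id=4 -> Music (id 4, parent=2, lvl 1).
Iteration 2: join on cat_id=2 -> SciFi (id 2, parent=1, lvl 2).
Iteration 3: join on cat_id=1 -> Fantasy (id 1, parent=NULL, lvl 3).
Iteration 4: parent is NULL; no match; recursion stops.
SUM(lvl) = 0 + 1 + 2 + 3 = 6.

6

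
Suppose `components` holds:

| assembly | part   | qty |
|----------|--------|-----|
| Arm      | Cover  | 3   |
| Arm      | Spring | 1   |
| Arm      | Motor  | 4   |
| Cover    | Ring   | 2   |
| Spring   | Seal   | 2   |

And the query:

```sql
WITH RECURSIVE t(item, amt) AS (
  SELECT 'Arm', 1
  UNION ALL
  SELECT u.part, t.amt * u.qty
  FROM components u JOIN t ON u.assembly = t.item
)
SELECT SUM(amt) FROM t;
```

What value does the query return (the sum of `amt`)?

17

Base: (Arm, amt=1).
Iteration 1: components of {Arm} -> Cover = 1*3 = 3, Motor = 1*4 = 4, Spring = 1*1 = 1.
Iteration 2: components of {Cover,Motor,Spring} -> Ring = 3*2 = 6, Seal = 1*2 = 2.
Iteration 3: no further components; recursion stops.
SUM(amt) = 1 + 4 + 1 + 3 + 2 + 6 = 17.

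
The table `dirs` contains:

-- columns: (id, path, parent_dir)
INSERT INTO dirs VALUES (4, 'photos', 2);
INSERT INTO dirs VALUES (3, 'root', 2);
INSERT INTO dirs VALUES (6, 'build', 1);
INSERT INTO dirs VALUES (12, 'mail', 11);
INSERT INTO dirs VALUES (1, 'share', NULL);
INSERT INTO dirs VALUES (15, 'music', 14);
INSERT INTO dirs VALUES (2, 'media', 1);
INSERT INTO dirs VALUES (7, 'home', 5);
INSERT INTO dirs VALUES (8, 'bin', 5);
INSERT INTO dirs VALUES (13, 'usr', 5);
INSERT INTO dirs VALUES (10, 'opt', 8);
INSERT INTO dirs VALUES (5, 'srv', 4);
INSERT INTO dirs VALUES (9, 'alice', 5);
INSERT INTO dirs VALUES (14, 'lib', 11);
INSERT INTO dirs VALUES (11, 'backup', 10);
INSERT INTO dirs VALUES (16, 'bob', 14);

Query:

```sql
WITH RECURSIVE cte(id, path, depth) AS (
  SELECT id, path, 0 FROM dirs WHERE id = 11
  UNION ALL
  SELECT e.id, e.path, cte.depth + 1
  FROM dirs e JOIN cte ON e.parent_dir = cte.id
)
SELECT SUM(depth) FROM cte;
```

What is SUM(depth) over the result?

Base: id=11 (backup) at depth 0.
Iteration 1: rows with parent_dir in {11} -> mail (id 12, depth 1), lib (id 14, depth 1).
Iteration 2: rows with parent_dir in {12,14} -> music (id 15, depth 2), bob (id 16, depth 2).
Iteration 3: no rows with parent_dir in {15,16}; recursion stops.
SUM(depth) = 0 + 1 + 1 + 2 + 2 = 6.

6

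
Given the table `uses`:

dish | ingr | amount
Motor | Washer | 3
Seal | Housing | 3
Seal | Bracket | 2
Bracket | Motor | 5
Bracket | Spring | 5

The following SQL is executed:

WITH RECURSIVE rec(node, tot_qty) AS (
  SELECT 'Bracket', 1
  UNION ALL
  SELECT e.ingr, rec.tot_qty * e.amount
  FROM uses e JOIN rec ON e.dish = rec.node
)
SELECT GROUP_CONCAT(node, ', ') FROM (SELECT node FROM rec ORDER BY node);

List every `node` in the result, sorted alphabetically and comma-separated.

Bracket, Motor, Spring, Washer

Base: (Bracket, tot_qty=1).
Iteration 1: components of {Bracket} -> Motor = 1*5 = 5, Spring = 1*5 = 5.
Iteration 2: components of {Motor,Spring} -> Washer = 5*3 = 15.
Iteration 3: no further components; recursion stops.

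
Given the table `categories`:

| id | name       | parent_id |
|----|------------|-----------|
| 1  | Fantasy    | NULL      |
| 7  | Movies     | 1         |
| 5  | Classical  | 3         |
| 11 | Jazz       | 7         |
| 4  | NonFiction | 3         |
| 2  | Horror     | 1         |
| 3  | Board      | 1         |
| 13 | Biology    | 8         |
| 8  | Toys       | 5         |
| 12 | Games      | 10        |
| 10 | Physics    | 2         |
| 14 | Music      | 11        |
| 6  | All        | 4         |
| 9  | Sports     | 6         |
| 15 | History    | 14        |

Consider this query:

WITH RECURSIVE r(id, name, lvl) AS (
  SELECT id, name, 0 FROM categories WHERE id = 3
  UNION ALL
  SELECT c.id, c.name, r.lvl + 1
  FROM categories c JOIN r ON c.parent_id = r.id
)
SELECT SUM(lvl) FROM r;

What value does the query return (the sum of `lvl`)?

Base: id=3 (Board) at lvl 0.
Iteration 1: rows with parent_id in {3} -> NonFiction (id 4, lvl 1), Classical (id 5, lvl 1).
Iteration 2: rows with parent_id in {4,5} -> All (id 6, lvl 2), Toys (id 8, lvl 2).
Iteration 3: rows with parent_id in {6,8} -> Sports (id 9, lvl 3), Biology (id 13, lvl 3).
Iteration 4: no rows with parent_id in {9,13}; recursion stops.
SUM(lvl) = 0 + 1 + 1 + 2 + 2 + 3 + 3 = 12.

12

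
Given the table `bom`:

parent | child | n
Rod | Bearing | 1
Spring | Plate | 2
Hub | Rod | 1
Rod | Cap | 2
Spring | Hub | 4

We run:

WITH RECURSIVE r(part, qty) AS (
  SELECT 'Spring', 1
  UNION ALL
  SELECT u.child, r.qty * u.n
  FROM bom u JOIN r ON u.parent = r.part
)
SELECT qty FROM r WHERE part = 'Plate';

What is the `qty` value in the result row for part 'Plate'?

Base: (Spring, qty=1).
Iteration 1: components of {Spring} -> Hub = 1*4 = 4, Plate = 1*2 = 2.
Iteration 2: components of {Hub,Plate} -> Rod = 4*1 = 4.
Iteration 3: components of {Rod} -> Bearing = 4*1 = 4, Cap = 4*2 = 8.
Iteration 4: no further components; recursion stops.

2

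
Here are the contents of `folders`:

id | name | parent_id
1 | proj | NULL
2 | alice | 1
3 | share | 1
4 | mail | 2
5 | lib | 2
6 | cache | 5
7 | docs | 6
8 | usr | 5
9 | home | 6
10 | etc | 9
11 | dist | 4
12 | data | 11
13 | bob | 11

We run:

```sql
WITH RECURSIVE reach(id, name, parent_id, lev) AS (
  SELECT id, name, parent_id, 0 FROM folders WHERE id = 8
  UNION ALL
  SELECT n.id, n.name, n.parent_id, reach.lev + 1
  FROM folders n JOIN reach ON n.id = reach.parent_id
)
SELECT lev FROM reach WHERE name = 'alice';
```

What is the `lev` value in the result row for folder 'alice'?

Base: id=8 (usr), parent_id=5, lev 0.
Iteration 1: join on id=5 -> lib (id 5, parent_id=2, lev 1).
Iteration 2: join on id=2 -> alice (id 2, parent_id=1, lev 2).
Iteration 3: join on id=1 -> proj (id 1, parent_id=NULL, lev 3).
Iteration 4: parent_id is NULL; no match; recursion stops.

2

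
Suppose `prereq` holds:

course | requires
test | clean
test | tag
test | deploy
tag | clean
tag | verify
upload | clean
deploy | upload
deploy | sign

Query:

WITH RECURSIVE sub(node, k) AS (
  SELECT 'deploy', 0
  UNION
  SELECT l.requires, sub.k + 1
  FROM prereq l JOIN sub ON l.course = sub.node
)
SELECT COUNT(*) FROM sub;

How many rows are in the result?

4

Base: (deploy, k=0).
Iteration 1: edges from {deploy} -> (sign, k=1), (upload, k=1).
Iteration 2: edges from {sign,upload} -> (clean, k=2).
Iteration 3: no outgoing edges from {clean}; recursion stops.
Total rows emitted: 4.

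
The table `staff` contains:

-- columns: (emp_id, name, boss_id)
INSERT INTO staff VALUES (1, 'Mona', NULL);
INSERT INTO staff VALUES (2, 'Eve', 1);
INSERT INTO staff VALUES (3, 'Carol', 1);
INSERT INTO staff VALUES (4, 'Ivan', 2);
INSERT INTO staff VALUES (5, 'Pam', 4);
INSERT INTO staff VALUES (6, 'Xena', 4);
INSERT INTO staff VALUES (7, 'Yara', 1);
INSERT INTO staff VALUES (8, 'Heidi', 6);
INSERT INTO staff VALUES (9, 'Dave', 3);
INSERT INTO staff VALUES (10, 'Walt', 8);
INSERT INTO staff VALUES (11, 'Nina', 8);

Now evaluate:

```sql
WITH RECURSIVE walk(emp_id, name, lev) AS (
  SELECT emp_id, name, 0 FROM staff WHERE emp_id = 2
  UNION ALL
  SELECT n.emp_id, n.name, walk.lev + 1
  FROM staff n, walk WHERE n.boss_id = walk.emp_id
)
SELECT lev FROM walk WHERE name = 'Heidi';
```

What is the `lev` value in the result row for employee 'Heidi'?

3

Base: emp_id=2 (Eve) at lev 0.
Iteration 1: rows with boss_id in {2} -> Ivan (id 4, lev 1).
Iteration 2: rows with boss_id in {4} -> Pam (id 5, lev 2), Xena (id 6, lev 2).
Iteration 3: rows with boss_id in {5,6} -> Heidi (id 8, lev 3).
Iteration 4: rows with boss_id in {8} -> Walt (id 10, lev 4), Nina (id 11, lev 4).
Iteration 5: no rows with boss_id in {10,11}; recursion stops.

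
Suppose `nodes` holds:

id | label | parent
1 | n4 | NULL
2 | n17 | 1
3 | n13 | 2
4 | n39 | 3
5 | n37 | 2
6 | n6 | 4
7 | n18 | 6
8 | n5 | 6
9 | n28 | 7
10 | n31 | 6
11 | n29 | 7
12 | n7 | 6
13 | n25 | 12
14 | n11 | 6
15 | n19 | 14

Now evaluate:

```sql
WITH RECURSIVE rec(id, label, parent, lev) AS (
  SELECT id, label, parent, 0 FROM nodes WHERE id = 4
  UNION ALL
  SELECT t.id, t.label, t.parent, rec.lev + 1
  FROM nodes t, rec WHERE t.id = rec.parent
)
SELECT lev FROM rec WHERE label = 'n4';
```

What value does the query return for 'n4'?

Base: id=4 (n39), parent=3, lev 0.
Iteration 1: join on id=3 -> n13 (id 3, parent=2, lev 1).
Iteration 2: join on id=2 -> n17 (id 2, parent=1, lev 2).
Iteration 3: join on id=1 -> n4 (id 1, parent=NULL, lev 3).
Iteration 4: parent is NULL; no match; recursion stops.

3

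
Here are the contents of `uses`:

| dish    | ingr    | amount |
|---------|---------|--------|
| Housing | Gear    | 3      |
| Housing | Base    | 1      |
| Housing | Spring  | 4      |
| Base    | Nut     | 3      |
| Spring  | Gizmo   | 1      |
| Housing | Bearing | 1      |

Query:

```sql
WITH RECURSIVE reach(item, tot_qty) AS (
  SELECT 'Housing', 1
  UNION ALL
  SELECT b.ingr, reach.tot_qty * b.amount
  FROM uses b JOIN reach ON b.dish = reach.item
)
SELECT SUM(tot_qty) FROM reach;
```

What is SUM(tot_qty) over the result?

17

Base: (Housing, tot_qty=1).
Iteration 1: components of {Housing} -> Base = 1*1 = 1, Bearing = 1*1 = 1, Gear = 1*3 = 3, Spring = 1*4 = 4.
Iteration 2: components of {Base,Bearing,Gear,Spring} -> Gizmo = 4*1 = 4, Nut = 1*3 = 3.
Iteration 3: no further components; recursion stops.
SUM(tot_qty) = 1 + 4 + 1 + 3 + 1 + 4 + 3 = 17.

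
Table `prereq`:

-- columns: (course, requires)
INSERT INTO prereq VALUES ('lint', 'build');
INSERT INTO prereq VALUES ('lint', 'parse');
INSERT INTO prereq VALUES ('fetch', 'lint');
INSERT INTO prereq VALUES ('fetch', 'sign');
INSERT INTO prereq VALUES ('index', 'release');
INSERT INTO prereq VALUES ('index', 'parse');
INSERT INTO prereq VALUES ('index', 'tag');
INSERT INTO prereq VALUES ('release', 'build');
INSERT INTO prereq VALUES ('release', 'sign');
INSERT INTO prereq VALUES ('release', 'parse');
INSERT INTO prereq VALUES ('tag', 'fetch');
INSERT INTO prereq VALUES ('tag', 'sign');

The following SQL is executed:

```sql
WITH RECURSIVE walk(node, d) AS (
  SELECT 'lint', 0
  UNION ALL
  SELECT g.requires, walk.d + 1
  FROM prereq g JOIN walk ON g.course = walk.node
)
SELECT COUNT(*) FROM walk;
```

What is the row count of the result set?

Base: (lint, d=0).
Iteration 1: edges from {lint} -> (build, d=1), (parse, d=1).
Iteration 2: no outgoing edges from {build,parse}; recursion stops.
Total rows emitted: 3.

3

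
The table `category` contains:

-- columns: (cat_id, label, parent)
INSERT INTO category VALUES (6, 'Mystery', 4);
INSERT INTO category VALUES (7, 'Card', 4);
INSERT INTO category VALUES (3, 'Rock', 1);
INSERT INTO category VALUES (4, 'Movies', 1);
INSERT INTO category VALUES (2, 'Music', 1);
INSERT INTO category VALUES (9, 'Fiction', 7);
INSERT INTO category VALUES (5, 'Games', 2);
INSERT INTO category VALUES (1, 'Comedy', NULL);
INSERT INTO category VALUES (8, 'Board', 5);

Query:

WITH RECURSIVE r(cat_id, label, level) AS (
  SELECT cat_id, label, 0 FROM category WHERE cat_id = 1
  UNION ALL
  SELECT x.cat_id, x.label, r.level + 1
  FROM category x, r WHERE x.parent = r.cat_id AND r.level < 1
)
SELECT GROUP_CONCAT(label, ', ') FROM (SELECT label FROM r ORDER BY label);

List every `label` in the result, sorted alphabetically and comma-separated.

Base: cat_id=1 (Comedy) at level 0.
Iteration 1: rows with parent in {1} -> Music (id 2, level 1), Rock (id 3, level 1), Movies (id 4, level 1).
Iteration 2: level < 1 fails for all current rows; recursion stops.

Comedy, Movies, Music, Rock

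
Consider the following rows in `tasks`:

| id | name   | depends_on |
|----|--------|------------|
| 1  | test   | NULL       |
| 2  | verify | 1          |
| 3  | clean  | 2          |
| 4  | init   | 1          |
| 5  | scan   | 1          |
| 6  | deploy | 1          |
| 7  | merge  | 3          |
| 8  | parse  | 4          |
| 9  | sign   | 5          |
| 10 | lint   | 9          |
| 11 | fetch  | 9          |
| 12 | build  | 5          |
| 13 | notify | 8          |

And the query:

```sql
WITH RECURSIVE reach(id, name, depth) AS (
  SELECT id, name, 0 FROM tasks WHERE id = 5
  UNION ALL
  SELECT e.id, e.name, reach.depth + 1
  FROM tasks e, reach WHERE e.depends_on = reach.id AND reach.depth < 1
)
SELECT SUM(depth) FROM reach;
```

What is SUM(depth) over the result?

Base: id=5 (scan) at depth 0.
Iteration 1: rows with depends_on in {5} -> sign (id 9, depth 1), build (id 12, depth 1).
Iteration 2: depth < 1 fails for all current rows; recursion stops.
SUM(depth) = 0 + 1 + 1 = 2.

2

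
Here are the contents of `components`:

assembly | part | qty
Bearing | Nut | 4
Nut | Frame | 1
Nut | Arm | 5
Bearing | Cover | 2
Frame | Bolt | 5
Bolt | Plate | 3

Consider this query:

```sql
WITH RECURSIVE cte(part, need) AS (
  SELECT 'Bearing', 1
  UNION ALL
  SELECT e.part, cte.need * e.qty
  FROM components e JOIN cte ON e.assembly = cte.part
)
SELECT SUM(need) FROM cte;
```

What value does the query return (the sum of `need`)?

111

Base: (Bearing, need=1).
Iteration 1: components of {Bearing} -> Cover = 1*2 = 2, Nut = 1*4 = 4.
Iteration 2: components of {Cover,Nut} -> Arm = 4*5 = 20, Frame = 4*1 = 4.
Iteration 3: components of {Arm,Frame} -> Bolt = 4*5 = 20.
Iteration 4: components of {Bolt} -> Plate = 20*3 = 60.
Iteration 5: no further components; recursion stops.
SUM(need) = 1 + 4 + 2 + 4 + 20 + 20 + 60 = 111.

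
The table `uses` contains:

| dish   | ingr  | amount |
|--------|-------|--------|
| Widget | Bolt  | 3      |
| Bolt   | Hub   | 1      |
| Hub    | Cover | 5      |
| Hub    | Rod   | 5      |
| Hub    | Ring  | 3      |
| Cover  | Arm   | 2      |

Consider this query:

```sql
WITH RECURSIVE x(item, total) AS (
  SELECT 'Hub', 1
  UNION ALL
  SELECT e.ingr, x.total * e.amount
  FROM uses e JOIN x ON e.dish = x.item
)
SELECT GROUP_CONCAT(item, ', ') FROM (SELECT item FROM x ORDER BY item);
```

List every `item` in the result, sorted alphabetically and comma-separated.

Arm, Cover, Hub, Ring, Rod

Base: (Hub, total=1).
Iteration 1: components of {Hub} -> Cover = 1*5 = 5, Ring = 1*3 = 3, Rod = 1*5 = 5.
Iteration 2: components of {Cover,Ring,Rod} -> Arm = 5*2 = 10.
Iteration 3: no further components; recursion stops.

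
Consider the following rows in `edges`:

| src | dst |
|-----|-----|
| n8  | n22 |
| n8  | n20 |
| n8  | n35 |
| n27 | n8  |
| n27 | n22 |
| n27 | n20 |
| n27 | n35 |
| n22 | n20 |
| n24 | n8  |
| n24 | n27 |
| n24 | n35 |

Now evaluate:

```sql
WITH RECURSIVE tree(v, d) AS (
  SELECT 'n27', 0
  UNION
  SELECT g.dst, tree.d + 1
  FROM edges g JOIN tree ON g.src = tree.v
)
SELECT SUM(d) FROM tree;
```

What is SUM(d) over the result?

13

Base: (n27, d=0).
Iteration 1: edges from {n27} -> (n20, d=1), (n22, d=1), (n35, d=1), (n8, d=1).
Iteration 2: edges from {n20,n22,n35,n8} -> (n20, d=2), (n22, d=2), (n35, d=2). [UNION drops 1 duplicate row(s)]
Iteration 3: edges from {n20,n22,n35} -> (n20, d=3).
Iteration 4: no outgoing edges from {n20}; recursion stops.
SUM(d) = 0 + 1 + 1 + 1 + 1 + 2 + 2 + 2 + 3 = 13.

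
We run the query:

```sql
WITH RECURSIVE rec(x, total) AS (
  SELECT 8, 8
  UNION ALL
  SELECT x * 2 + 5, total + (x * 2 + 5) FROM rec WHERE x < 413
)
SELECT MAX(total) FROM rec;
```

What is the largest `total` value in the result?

1616

Base: x=8, total=8.
Iteration 1: 8 < 413 holds -> x = 8 * 2 + 5 = 21, total = 8 + 21 = 29.
Iteration 2: 21 < 413 holds -> x = 21 * 2 + 5 = 47, total = 29 + 47 = 76.
Iteration 3: 47 < 413 holds -> x = 47 * 2 + 5 = 99, total = 76 + 99 = 175.
Iteration 4: 99 < 413 holds -> x = 99 * 2 + 5 = 203, total = 175 + 203 = 378.
Iteration 5: 203 < 413 holds -> x = 203 * 2 + 5 = 411, total = 378 + 411 = 789.
Iteration 6: 411 < 413 holds -> x = 411 * 2 + 5 = 827, total = 789 + 827 = 1616.
Iteration 7: 827 < 413 fails; recursion stops.
total values: 8, 29, 76, 175, 378, 789, 1616; the maximum is 1616.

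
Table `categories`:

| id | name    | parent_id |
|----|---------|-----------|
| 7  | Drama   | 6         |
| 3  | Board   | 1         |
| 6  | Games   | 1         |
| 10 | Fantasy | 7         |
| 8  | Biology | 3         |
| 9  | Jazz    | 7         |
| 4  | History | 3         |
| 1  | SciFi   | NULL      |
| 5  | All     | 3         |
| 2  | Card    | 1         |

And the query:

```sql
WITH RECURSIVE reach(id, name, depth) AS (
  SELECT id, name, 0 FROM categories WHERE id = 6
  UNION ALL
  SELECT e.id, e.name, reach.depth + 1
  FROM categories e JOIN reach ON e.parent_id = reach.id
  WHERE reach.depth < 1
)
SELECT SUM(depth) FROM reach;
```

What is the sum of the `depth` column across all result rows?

1

Base: id=6 (Games) at depth 0.
Iteration 1: rows with parent_id in {6} -> Drama (id 7, depth 1).
Iteration 2: depth < 1 fails for all current rows; recursion stops.
SUM(depth) = 0 + 1 = 1.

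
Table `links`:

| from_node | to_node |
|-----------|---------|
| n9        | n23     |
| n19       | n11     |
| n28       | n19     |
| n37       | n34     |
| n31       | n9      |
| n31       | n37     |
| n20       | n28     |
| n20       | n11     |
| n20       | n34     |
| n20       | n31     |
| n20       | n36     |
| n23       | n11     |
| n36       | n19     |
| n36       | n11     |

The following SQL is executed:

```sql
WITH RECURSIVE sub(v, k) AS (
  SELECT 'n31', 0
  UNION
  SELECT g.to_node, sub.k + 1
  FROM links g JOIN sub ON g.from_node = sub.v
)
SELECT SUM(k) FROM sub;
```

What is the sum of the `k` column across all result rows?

Base: (n31, k=0).
Iteration 1: edges from {n31} -> (n37, k=1), (n9, k=1).
Iteration 2: edges from {n37,n9} -> (n23, k=2), (n34, k=2).
Iteration 3: edges from {n23,n34} -> (n11, k=3).
Iteration 4: no outgoing edges from {n11}; recursion stops.
SUM(k) = 0 + 1 + 1 + 2 + 2 + 3 = 9.

9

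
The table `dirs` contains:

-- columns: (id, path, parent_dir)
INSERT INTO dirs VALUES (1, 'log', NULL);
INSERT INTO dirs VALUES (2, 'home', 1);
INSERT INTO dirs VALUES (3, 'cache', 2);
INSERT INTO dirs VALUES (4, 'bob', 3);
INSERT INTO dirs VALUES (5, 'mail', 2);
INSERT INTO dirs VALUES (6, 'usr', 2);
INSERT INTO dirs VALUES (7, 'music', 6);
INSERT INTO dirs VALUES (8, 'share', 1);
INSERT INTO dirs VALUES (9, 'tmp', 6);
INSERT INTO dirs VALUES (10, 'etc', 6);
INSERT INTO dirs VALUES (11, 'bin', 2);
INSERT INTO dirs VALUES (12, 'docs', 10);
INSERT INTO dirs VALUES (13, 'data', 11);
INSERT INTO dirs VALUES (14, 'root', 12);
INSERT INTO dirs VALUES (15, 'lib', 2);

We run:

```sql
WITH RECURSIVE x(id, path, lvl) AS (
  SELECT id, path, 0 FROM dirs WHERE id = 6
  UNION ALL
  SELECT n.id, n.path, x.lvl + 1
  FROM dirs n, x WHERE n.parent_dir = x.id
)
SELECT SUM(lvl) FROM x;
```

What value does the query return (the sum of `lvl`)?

8

Base: id=6 (usr) at lvl 0.
Iteration 1: rows with parent_dir in {6} -> music (id 7, lvl 1), tmp (id 9, lvl 1), etc (id 10, lvl 1).
Iteration 2: rows with parent_dir in {7,9,10} -> docs (id 12, lvl 2).
Iteration 3: rows with parent_dir in {12} -> root (id 14, lvl 3).
Iteration 4: no rows with parent_dir in {14}; recursion stops.
SUM(lvl) = 0 + 1 + 1 + 1 + 2 + 3 = 8.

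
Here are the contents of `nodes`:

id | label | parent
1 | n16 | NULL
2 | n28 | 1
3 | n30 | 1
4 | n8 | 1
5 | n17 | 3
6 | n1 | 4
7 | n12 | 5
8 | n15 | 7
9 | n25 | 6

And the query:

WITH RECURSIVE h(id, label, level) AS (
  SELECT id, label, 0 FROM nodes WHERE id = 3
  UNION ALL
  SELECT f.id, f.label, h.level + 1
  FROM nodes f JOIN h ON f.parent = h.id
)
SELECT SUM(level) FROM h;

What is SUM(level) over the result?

6

Base: id=3 (n30) at level 0.
Iteration 1: rows with parent in {3} -> n17 (id 5, level 1).
Iteration 2: rows with parent in {5} -> n12 (id 7, level 2).
Iteration 3: rows with parent in {7} -> n15 (id 8, level 3).
Iteration 4: no rows with parent in {8}; recursion stops.
SUM(level) = 0 + 1 + 2 + 3 = 6.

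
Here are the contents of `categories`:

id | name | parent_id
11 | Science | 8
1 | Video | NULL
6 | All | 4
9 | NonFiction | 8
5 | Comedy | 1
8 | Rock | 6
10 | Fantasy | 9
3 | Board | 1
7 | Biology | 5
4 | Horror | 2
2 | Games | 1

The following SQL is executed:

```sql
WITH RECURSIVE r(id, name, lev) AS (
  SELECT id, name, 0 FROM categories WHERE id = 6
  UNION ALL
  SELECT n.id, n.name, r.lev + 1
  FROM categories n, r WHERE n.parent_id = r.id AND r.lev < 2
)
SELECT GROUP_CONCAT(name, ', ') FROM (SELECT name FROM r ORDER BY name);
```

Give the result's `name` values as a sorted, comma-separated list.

All, NonFiction, Rock, Science

Base: id=6 (All) at lev 0.
Iteration 1: rows with parent_id in {6} -> Rock (id 8, lev 1).
Iteration 2: rows with parent_id in {8} -> NonFiction (id 9, lev 2), Science (id 11, lev 2).
Iteration 3: lev < 2 fails for all current rows; recursion stops.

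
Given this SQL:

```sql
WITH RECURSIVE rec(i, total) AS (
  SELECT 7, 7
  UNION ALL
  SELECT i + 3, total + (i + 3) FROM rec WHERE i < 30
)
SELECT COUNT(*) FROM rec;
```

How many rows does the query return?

Base: i=7, total=7.
Iteration 1: 7 < 30 holds -> i = 7 + 3 = 10, total = 7 + 10 = 17.
Iteration 2: 10 < 30 holds -> i = 10 + 3 = 13, total = 17 + 13 = 30.
Iteration 3: 13 < 30 holds -> i = 13 + 3 = 16, total = 30 + 16 = 46.
Iteration 4: 16 < 30 holds -> i = 16 + 3 = 19, total = 46 + 19 = 65.
Iteration 5: 19 < 30 holds -> i = 19 + 3 = 22, total = 65 + 22 = 87.
Iteration 6: 22 < 30 holds -> i = 22 + 3 = 25, total = 87 + 25 = 112.
Iteration 7: 25 < 30 holds -> i = 25 + 3 = 28, total = 112 + 28 = 140.
Iteration 8: 28 < 30 holds -> i = 28 + 3 = 31, total = 140 + 31 = 171.
Iteration 9: 31 < 30 fails; recursion stops.
Total rows emitted: 9.

9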